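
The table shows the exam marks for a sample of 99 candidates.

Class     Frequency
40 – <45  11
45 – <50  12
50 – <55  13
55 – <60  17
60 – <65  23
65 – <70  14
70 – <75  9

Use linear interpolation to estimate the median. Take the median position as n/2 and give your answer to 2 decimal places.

58.97

Cumulative frequencies: 11, 23, 36, 53, 76, 90, 99
n = 99; position = n/2 = 49.5.
This falls in the class 55 – <60: L = 55, F = 36, f = 17, h = 5.
Median ≈ 55 + ((49.5 − 36) / 17) × 5 = 58.9706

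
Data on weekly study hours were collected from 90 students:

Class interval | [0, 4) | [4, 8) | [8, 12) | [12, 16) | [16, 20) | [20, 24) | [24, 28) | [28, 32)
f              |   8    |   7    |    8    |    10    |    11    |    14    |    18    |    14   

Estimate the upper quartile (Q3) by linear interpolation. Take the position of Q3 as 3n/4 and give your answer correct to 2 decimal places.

26.11

Cumulative frequencies: 8, 15, 23, 33, 44, 58, 76, 90
n = 90; position = 3n/4 = 67.5.
This falls in the class [24, 28): L = 24, F = 58, f = 18, h = 4.
Upper quartile ≈ 24 + ((67.5 − 58) / 18) × 4 = 26.1111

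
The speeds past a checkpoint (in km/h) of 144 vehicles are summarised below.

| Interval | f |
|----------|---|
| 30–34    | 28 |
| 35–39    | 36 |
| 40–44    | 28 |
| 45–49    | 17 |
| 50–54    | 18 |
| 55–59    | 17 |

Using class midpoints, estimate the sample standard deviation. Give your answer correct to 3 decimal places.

Midpoints: 32, 37, 42, 47, 52, 57
n = 144, Σfm = 6108, mean = 42.4167
Σfm² = 268806
Σf(m − x̄)² = Σfm² − (Σfm)²/n = 268806 − 6108²/144 = 9725.0000
Sample variance = 9725.0000 / 143 = 68.0070
Standard deviation = √68.0070 = 8.2466

8.247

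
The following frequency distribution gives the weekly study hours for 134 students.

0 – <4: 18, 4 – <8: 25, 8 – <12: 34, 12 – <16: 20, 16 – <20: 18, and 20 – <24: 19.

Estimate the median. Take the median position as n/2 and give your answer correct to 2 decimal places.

Cumulative frequencies: 18, 43, 77, 97, 115, 134
n = 134; position = n/2 = 67.
This falls in the class 8 – <12: L = 8, F = 43, f = 34, h = 4.
Median ≈ 8 + ((67 − 43) / 34) × 4 = 10.8235

10.82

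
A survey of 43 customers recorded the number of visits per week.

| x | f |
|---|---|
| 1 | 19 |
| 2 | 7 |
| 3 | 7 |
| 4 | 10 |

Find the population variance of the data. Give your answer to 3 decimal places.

1.500

Values: 1, 2, 3, 4
n = 43, Σfx = 94, mean = 2.1860
Σfx² = 270
Σf(x − x̄)² = Σfx² − (Σfx)²/n = 270 − 94²/43 = 64.5116
Population variance = 64.5116 / 43 = 1.5003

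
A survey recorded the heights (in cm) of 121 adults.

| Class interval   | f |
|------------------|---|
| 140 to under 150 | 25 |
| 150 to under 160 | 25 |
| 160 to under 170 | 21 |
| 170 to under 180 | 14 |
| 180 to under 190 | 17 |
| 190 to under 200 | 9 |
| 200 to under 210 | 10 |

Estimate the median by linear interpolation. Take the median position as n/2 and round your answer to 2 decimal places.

165.00

Cumulative frequencies: 25, 50, 71, 85, 102, 111, 121
n = 121; position = n/2 = 60.5.
This falls in the class 160 to under 170: L = 160, F = 50, f = 21, h = 10.
Median ≈ 160 + ((60.5 − 50) / 21) × 10 = 165.0000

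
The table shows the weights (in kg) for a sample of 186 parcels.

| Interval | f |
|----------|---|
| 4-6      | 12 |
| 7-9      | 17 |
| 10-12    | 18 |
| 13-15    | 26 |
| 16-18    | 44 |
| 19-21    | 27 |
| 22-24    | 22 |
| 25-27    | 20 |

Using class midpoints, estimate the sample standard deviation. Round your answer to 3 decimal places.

5.972

Midpoints: 5, 8, 11, 14, 17, 20, 23, 26
n = 186, Σfm = 3072, mean = 16.5161
Σfm² = 57336
Σf(m − x̄)² = Σfm² − (Σfm)²/n = 57336 − 3072²/186 = 6598.4516
Sample variance = 6598.4516 / 185 = 35.6673
Standard deviation = √35.6673 = 5.9722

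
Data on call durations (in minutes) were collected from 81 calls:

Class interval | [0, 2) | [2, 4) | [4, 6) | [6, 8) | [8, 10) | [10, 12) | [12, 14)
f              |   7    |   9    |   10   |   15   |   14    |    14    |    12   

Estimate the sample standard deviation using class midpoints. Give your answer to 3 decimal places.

Midpoints: 1, 3, 5, 7, 9, 11, 13
n = 81, Σfm = 625, mean = 7.7160
Σfm² = 5929
Σf(m − x̄)² = Σfm² − (Σfm)²/n = 5929 − 625²/81 = 1106.4691
Sample variance = 1106.4691 / 80 = 13.8309
Standard deviation = √13.8309 = 3.7190

3.719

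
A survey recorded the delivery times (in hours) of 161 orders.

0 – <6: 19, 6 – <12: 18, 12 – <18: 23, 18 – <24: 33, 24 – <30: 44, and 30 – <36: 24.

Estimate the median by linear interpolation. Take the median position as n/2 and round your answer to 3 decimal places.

Cumulative frequencies: 19, 37, 60, 93, 137, 161
n = 161; position = n/2 = 80.5.
This falls in the class 18 – <24: L = 18, F = 60, f = 33, h = 6.
Median ≈ 18 + ((80.5 − 60) / 33) × 6 = 21.7273

21.727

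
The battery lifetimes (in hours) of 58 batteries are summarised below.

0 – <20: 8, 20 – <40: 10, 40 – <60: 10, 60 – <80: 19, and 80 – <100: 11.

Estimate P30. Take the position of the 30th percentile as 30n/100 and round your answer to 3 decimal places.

38.800

Cumulative frequencies: 8, 18, 28, 47, 58
n = 58; position = 30n/100 = 17.4.
This falls in the class 20 – <40: L = 20, F = 8, f = 10, h = 20.
30th percentile ≈ 20 + ((17.4 − 8) / 10) × 20 = 38.8000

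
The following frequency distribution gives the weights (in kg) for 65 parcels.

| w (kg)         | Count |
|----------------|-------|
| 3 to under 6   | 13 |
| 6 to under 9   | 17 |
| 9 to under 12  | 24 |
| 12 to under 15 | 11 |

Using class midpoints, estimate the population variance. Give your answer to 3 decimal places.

8.896

Midpoints: 4.5, 7.5, 10.5, 13.5
n = 65, Σfm = 586.5, mean = 9.0231
Σfm² = 5870.25
Σf(m − x̄)² = Σfm² − (Σfm)²/n = 5870.25 − 586.5²/65 = 578.2154
Population variance = 578.2154 / 65 = 8.8956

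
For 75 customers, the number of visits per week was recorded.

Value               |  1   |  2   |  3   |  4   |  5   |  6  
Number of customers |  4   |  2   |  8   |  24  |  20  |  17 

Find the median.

Cumulative frequencies: 4, 6, 14, 38, 58, 75
n = 75, so the median is the value in position (n+1)/2 = 38.
Position 38 falls at value 4.

4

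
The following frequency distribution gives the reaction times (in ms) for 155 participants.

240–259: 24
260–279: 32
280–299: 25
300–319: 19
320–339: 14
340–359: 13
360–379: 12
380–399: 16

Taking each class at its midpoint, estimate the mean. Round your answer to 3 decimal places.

306.790

Midpoints: 249.5, 269.5, 289.5, 309.5, 329.5, 349.5, 369.5, 389.5
Σfm = 24×249.5 + 32×269.5 + 25×289.5 + 19×309.5 + 14×329.5 + 13×349.5 + 12×369.5 + 16×389.5 = 47552.5
n = Σf = 155
Mean = 47552.5 / 155 = 306.7903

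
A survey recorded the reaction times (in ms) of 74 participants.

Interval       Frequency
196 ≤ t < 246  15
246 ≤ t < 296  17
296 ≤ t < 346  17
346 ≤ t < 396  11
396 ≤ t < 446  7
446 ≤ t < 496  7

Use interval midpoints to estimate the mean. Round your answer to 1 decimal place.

Midpoints: 221, 271, 321, 371, 421, 471
Σfm = 15×221 + 17×271 + 17×321 + 11×371 + 7×421 + 7×471 = 23704
n = Σf = 74
Mean = 23704 / 74 = 320.3243

320.3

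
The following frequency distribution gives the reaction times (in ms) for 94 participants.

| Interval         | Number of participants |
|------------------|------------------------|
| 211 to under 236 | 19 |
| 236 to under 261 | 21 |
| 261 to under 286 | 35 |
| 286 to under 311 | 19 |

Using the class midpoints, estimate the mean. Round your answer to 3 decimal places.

262.862

Midpoints: 223.5, 248.5, 273.5, 298.5
Σfm = 19×223.5 + 21×248.5 + 35×273.5 + 19×298.5 = 24709
n = Σf = 94
Mean = 24709 / 94 = 262.8617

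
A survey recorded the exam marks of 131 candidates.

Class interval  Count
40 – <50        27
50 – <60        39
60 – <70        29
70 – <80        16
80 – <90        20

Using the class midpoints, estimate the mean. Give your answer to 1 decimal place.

Midpoints: 45, 55, 65, 75, 85
Σfm = 27×45 + 39×55 + 29×65 + 16×75 + 20×85 = 8145
n = Σf = 131
Mean = 8145 / 131 = 62.1756

62.2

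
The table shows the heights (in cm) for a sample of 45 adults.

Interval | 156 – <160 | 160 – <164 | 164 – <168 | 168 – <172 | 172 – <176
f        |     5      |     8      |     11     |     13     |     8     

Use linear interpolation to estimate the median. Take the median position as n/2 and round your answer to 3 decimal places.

167.455

Cumulative frequencies: 5, 13, 24, 37, 45
n = 45; position = n/2 = 22.5.
This falls in the class 164 – <168: L = 164, F = 13, f = 11, h = 4.
Median ≈ 164 + ((22.5 − 13) / 11) × 4 = 167.4545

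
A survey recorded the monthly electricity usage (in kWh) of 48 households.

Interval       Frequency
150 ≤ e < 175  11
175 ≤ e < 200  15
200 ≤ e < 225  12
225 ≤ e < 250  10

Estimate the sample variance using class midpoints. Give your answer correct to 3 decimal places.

Midpoints: 162.5, 187.5, 212.5, 237.5
n = 48, Σfm = 9525, mean = 198.4375
Σfm² = 1923750
Σf(m − x̄)² = Σfm² − (Σfm)²/n = 1923750 − 9525²/48 = 33632.8125
Sample variance = 33632.8125 / 47 = 715.5918

715.592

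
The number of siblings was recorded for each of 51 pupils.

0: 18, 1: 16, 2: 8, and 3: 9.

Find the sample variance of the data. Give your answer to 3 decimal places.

1.215

Values: 0, 1, 2, 3
n = 51, Σfx = 59, mean = 1.1569
Σfx² = 129
Σf(x − x̄)² = Σfx² − (Σfx)²/n = 129 − 59²/51 = 60.7451
Sample variance = 60.7451 / 50 = 1.2149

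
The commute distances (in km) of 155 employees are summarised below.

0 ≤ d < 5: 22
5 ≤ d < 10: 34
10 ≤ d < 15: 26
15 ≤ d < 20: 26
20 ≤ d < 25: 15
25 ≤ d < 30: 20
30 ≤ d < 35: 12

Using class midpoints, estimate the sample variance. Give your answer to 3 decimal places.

Midpoints: 2.5, 7.5, 12.5, 17.5, 22.5, 27.5, 32.5
n = 155, Σfm = 2367.5, mean = 15.2742
Σfm² = 49468.75
Σf(m − x̄)² = Σfm² − (Σfm)²/n = 49468.75 − 2367.5²/155 = 13307.0968
Sample variance = 13307.0968 / 154 = 86.4097

86.410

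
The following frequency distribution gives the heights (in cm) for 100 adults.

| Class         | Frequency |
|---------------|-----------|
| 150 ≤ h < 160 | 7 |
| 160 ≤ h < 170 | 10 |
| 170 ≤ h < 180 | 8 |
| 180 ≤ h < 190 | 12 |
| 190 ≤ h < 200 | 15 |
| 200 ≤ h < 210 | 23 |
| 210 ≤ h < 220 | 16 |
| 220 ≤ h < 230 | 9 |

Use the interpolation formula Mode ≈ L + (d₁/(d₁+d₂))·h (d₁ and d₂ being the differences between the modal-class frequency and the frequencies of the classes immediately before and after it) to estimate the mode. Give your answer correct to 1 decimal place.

Modal class: 200 ≤ h < 210 (highest frequency 23).
d₁ = 23 − 15 = 8, d₂ = 23 − 16 = 7
Mode ≈ 200 + (8/(8+7)) × 10 = 200 + 5.3333 = 205.3333

205.3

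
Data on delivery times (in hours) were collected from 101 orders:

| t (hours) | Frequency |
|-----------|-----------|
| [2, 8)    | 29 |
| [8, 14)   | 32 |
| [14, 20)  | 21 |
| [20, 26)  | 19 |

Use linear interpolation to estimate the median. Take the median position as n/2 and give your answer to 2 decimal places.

Cumulative frequencies: 29, 61, 82, 101
n = 101; position = n/2 = 50.5.
This falls in the class [8, 14): L = 8, F = 29, f = 32, h = 6.
Median ≈ 8 + ((50.5 − 29) / 32) × 6 = 12.0312

12.03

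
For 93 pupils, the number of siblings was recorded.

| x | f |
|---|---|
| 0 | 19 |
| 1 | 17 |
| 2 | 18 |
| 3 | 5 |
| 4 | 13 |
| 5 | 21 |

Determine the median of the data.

Cumulative frequencies: 19, 36, 54, 59, 72, 93
n = 93, so the median is the value in position (n+1)/2 = 47.
Position 47 falls at value 2.

2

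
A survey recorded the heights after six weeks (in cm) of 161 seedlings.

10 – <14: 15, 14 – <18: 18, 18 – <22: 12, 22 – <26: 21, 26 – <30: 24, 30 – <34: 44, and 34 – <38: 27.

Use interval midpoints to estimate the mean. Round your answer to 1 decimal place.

Midpoints: 12, 16, 20, 24, 28, 32, 36
Σfm = 15×12 + 18×16 + 12×20 + 21×24 + 24×28 + 44×32 + 27×36 = 4264
n = Σf = 161
Mean = 4264 / 161 = 26.4845

26.5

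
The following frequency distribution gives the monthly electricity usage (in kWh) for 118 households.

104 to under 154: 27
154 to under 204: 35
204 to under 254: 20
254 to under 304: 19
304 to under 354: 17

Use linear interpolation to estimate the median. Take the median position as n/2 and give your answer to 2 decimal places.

199.71

Cumulative frequencies: 27, 62, 82, 101, 118
n = 118; position = n/2 = 59.
This falls in the class 154 to under 204: L = 154, F = 27, f = 35, h = 50.
Median ≈ 154 + ((59 − 27) / 35) × 50 = 199.7143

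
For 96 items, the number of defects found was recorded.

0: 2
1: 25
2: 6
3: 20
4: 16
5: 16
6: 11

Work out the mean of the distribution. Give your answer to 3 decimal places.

3.198

Values: 0, 1, 2, 3, 4, 5, 6
Σfx = 2×0 + 25×1 + 6×2 + 20×3 + 16×4 + 16×5 + 11×6 = 307
n = Σf = 96
Mean = 307 / 96 = 3.1979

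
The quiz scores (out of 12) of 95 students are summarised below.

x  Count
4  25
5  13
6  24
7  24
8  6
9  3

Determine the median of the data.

Cumulative frequencies: 25, 38, 62, 86, 92, 95
n = 95, so the median is the value in position (n+1)/2 = 48.
Position 48 falls at value 6.

6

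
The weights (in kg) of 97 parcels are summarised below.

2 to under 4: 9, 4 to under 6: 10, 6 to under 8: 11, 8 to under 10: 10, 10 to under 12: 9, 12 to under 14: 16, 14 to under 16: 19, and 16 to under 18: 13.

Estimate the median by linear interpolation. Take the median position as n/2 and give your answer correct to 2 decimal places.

11.89

Cumulative frequencies: 9, 19, 30, 40, 49, 65, 84, 97
n = 97; position = n/2 = 48.5.
This falls in the class 10 to under 12: L = 10, F = 40, f = 9, h = 2.
Median ≈ 10 + ((48.5 − 40) / 9) × 2 = 11.8889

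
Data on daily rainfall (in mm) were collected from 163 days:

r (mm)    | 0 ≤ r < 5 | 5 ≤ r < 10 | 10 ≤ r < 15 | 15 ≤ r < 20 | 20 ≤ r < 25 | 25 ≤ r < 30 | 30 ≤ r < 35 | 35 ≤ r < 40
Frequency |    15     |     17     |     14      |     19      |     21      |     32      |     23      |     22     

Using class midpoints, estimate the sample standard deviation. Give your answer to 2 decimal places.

11.03

Midpoints: 2.5, 7.5, 12.5, 17.5, 22.5, 27.5, 32.5, 37.5
n = 163, Σfm = 3597.5, mean = 22.0706
Σfm² = 99118.75
Σf(m − x̄)² = Σfm² − (Σfm)²/n = 99118.75 − 3597.5²/163 = 19719.9387
Sample variance = 19719.9387 / 162 = 121.7280
Standard deviation = √121.7280 = 11.0330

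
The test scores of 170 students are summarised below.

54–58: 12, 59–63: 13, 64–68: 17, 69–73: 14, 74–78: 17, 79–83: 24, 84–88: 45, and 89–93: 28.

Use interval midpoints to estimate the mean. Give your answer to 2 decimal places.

Midpoints: 56, 61, 66, 71, 76, 81, 86, 91
Σfm = 12×56 + 13×61 + 17×66 + 14×71 + 17×76 + 24×81 + 45×86 + 28×91 = 13235
n = Σf = 170
Mean = 13235 / 170 = 77.8529

77.85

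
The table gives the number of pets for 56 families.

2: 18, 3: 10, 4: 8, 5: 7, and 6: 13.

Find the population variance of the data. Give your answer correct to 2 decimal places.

Values: 2, 3, 4, 5, 6
n = 56, Σfx = 211, mean = 3.7679
Σfx² = 933
Σf(x − x̄)² = Σfx² − (Σfx)²/n = 933 − 211²/56 = 137.9821
Population variance = 137.9821 / 56 = 2.4640

2.46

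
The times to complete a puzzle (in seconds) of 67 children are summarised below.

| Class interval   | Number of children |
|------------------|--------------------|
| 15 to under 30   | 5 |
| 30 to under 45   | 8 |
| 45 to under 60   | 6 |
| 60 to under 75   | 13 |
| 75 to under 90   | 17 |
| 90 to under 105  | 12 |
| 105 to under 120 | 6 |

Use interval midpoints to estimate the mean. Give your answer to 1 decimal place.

72.4

Midpoints: 22.5, 37.5, 52.5, 67.5, 82.5, 97.5, 112.5
Σfm = 5×22.5 + 8×37.5 + 6×52.5 + 13×67.5 + 17×82.5 + 12×97.5 + 6×112.5 = 4852.5
n = Σf = 67
Mean = 4852.5 / 67 = 72.4254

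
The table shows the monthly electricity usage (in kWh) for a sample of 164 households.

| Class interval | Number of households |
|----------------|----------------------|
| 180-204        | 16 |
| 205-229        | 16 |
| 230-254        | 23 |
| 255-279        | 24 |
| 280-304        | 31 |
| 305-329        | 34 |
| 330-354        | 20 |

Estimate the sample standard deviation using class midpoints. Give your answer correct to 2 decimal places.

Midpoints: 192, 217, 242, 267, 292, 317, 342
n = 164, Σfm = 45188, mean = 275.5366
Σfm² = 12800246
Σf(m − x̄)² = Σfm² − (Σfm)²/n = 12800246 − 45188²/164 = 349298.7805
Sample variance = 349298.7805 / 163 = 2142.9373
Standard deviation = √2142.9373 = 46.2919

46.29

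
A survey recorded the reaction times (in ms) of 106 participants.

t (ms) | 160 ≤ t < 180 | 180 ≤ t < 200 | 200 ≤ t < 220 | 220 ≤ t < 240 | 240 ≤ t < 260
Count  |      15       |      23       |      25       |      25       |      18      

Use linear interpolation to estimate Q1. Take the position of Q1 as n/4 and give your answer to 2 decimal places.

190.00

Cumulative frequencies: 15, 38, 63, 88, 106
n = 106; position = n/4 = 26.5.
This falls in the class 180 ≤ t < 200: L = 180, F = 15, f = 23, h = 20.
Lower quartile ≈ 180 + ((26.5 − 15) / 23) × 20 = 190.0000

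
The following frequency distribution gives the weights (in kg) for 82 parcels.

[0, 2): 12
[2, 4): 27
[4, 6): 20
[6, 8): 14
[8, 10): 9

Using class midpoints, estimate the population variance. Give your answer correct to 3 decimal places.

5.883

Midpoints: 1, 3, 5, 7, 9
n = 82, Σfm = 372, mean = 4.5366
Σfm² = 2170
Σf(m − x̄)² = Σfm² − (Σfm)²/n = 2170 − 372²/82 = 482.3902
Population variance = 482.3902 / 82 = 5.8828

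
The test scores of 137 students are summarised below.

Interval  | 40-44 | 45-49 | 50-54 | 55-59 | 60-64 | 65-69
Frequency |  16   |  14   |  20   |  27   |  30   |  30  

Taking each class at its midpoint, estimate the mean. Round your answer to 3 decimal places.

56.781

Midpoints: 42, 47, 52, 57, 62, 67
Σfm = 16×42 + 14×47 + 20×52 + 27×57 + 30×62 + 30×67 = 7779
n = Σf = 137
Mean = 7779 / 137 = 56.7810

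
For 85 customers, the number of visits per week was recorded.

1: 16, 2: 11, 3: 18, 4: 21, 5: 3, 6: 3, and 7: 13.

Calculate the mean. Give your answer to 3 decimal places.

Values: 1, 2, 3, 4, 5, 6, 7
Σfx = 16×1 + 11×2 + 18×3 + 21×4 + 3×5 + 3×6 + 13×7 = 300
n = Σf = 85
Mean = 300 / 85 = 3.5294

3.529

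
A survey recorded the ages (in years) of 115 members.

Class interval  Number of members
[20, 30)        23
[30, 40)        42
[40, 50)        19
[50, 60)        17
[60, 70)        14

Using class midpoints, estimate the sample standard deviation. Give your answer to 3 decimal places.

Midpoints: 25, 35, 45, 55, 65
n = 115, Σfm = 4745, mean = 41.2609
Σfm² = 214875
Σf(m − x̄)² = Σfm² − (Σfm)²/n = 214875 − 4745²/115 = 19092.1739
Sample variance = 19092.1739 / 114 = 167.4752
Standard deviation = √167.4752 = 12.9412

12.941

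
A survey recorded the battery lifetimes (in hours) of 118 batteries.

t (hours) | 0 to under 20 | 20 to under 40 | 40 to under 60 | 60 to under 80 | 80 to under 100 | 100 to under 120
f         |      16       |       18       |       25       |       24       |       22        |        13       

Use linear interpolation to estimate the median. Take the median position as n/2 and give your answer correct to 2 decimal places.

60.00

Cumulative frequencies: 16, 34, 59, 83, 105, 118
n = 118; position = n/2 = 59.
This falls in the class 40 to under 60: L = 40, F = 34, f = 25, h = 20.
Median ≈ 40 + ((59 − 34) / 25) × 20 = 60.0000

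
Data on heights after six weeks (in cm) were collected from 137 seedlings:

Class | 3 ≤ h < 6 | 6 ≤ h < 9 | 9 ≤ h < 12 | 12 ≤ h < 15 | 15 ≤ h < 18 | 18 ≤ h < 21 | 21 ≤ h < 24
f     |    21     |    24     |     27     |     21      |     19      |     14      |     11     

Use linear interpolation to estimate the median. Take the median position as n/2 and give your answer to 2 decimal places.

Cumulative frequencies: 21, 45, 72, 93, 112, 126, 137
n = 137; position = n/2 = 68.5.
This falls in the class 9 ≤ h < 12: L = 9, F = 45, f = 27, h = 3.
Median ≈ 9 + ((68.5 − 45) / 27) × 3 = 11.6111

11.61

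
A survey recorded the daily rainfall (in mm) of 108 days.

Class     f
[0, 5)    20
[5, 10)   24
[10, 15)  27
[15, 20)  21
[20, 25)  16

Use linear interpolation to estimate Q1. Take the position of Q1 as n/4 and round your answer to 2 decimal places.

Cumulative frequencies: 20, 44, 71, 92, 108
n = 108; position = n/4 = 27.
This falls in the class [5, 10): L = 5, F = 20, f = 24, h = 5.
Lower quartile ≈ 5 + ((27 − 20) / 24) × 5 = 6.4583

6.46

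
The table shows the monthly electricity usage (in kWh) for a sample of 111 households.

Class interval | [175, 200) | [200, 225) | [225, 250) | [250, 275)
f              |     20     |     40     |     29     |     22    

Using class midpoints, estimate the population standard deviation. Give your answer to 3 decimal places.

25.078

Midpoints: 187.5, 212.5, 237.5, 262.5
n = 111, Σfm = 24912.5, mean = 224.4369
Σfm² = 5661093.75
Σf(m − x̄)² = Σfm² − (Σfm)²/n = 5661093.75 − 24912.5²/111 = 69808.5586
Population variance = 69808.5586 / 111 = 628.9059
Standard deviation = √628.9059 = 25.0780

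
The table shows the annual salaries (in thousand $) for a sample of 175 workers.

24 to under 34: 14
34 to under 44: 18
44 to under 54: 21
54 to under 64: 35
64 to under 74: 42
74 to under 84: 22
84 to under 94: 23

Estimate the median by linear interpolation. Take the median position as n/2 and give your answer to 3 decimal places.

Cumulative frequencies: 14, 32, 53, 88, 130, 152, 175
n = 175; position = n/2 = 87.5.
This falls in the class 54 to under 64: L = 54, F = 53, f = 35, h = 10.
Median ≈ 54 + ((87.5 − 53) / 35) × 10 = 63.8571

63.857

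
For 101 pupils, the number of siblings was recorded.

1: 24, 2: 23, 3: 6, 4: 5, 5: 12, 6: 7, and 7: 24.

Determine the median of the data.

Cumulative frequencies: 24, 47, 53, 58, 70, 77, 101
n = 101, so the median is the value in position (n+1)/2 = 51.
Position 51 falls at value 3.

3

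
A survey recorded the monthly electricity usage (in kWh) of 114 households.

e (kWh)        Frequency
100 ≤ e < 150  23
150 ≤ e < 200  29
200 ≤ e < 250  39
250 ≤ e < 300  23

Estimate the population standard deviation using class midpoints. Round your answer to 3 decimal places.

Midpoints: 125, 175, 225, 275
n = 114, Σfm = 23050, mean = 202.1930
Σfm² = 4961250
Σf(m − x̄)² = Σfm² − (Σfm)²/n = 4961250 − 23050²/114 = 300701.7544
Population variance = 300701.7544 / 114 = 2637.7347
Standard deviation = √2637.7347 = 51.3589

51.359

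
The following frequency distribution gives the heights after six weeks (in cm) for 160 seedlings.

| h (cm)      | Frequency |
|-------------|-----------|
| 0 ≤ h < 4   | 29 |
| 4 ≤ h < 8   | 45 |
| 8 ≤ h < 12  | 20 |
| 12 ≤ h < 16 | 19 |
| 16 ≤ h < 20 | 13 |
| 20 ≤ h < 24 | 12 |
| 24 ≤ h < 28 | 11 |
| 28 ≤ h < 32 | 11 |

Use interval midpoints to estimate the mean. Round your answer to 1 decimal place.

Midpoints: 2, 6, 10, 14, 18, 22, 26, 30
Σfm = 29×2 + 45×6 + 20×10 + 19×14 + 13×18 + 12×22 + 11×26 + 11×30 = 1908
n = Σf = 160
Mean = 1908 / 160 = 11.9250

11.9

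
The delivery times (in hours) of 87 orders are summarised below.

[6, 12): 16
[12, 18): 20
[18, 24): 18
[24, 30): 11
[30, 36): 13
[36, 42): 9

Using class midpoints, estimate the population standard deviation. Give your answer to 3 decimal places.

9.678

Midpoints: 9, 15, 21, 27, 33, 39
n = 87, Σfm = 1899, mean = 21.8276
Σfm² = 49599
Σf(m − x̄)² = Σfm² − (Σfm)²/n = 49599 − 1899²/87 = 8148.4138
Population variance = 8148.4138 / 87 = 93.6599
Standard deviation = √93.6599 = 9.6778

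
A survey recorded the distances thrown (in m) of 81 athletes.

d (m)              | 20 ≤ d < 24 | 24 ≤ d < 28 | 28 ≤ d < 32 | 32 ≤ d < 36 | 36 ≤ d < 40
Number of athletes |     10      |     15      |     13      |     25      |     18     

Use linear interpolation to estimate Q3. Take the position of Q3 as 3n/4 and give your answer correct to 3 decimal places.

35.640

Cumulative frequencies: 10, 25, 38, 63, 81
n = 81; position = 3n/4 = 60.75.
This falls in the class 32 ≤ d < 36: L = 32, F = 38, f = 25, h = 4.
Upper quartile ≈ 32 + ((60.75 − 38) / 25) × 4 = 35.6400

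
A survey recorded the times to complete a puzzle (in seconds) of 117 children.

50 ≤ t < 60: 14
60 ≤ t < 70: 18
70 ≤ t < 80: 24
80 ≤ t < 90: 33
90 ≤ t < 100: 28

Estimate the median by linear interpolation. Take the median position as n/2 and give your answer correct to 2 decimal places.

80.76

Cumulative frequencies: 14, 32, 56, 89, 117
n = 117; position = n/2 = 58.5.
This falls in the class 80 ≤ t < 90: L = 80, F = 56, f = 33, h = 10.
Median ≈ 80 + ((58.5 − 56) / 33) × 10 = 80.7576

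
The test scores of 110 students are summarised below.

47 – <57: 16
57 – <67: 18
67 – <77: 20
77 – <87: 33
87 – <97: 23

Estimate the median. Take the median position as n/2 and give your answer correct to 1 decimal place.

77.3

Cumulative frequencies: 16, 34, 54, 87, 110
n = 110; position = n/2 = 55.
This falls in the class 77 – <87: L = 77, F = 54, f = 33, h = 10.
Median ≈ 77 + ((55 − 54) / 33) × 10 = 77.3030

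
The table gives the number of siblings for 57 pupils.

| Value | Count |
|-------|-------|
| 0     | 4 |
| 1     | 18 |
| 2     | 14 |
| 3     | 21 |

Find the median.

2

Cumulative frequencies: 4, 22, 36, 57
n = 57, so the median is the value in position (n+1)/2 = 29.
Position 29 falls at value 2.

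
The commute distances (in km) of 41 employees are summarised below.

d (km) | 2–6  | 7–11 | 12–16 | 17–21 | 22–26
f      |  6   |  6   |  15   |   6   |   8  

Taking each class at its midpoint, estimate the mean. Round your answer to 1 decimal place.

Midpoints: 4, 9, 14, 19, 24
Σfm = 6×4 + 6×9 + 15×14 + 6×19 + 8×24 = 594
n = Σf = 41
Mean = 594 / 41 = 14.4878

14.5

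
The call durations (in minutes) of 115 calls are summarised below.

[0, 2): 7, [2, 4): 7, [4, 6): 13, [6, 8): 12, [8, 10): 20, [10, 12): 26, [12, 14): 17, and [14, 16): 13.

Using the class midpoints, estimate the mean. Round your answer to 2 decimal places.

Midpoints: 1, 3, 5, 7, 9, 11, 13, 15
Σfm = 7×1 + 7×3 + 13×5 + 12×7 + 20×9 + 26×11 + 17×13 + 13×15 = 1059
n = Σf = 115
Mean = 1059 / 115 = 9.2087

9.21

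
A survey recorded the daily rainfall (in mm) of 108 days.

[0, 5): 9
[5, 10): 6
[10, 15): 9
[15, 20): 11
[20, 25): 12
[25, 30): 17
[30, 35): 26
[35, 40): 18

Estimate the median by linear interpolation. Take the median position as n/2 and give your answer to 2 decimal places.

Cumulative frequencies: 9, 15, 24, 35, 47, 64, 90, 108
n = 108; position = n/2 = 54.
This falls in the class [25, 30): L = 25, F = 47, f = 17, h = 5.
Median ≈ 25 + ((54 − 47) / 17) × 5 = 27.0588

27.06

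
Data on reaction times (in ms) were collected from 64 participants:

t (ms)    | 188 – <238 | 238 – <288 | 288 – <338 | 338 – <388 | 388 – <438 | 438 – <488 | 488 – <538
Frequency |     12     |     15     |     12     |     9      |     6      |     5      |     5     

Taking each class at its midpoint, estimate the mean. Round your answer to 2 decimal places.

326.28

Midpoints: 213, 263, 313, 363, 413, 463, 513
Σfm = 12×213 + 15×263 + 12×313 + 9×363 + 6×413 + 5×463 + 5×513 = 20882
n = Σf = 64
Mean = 20882 / 64 = 326.2812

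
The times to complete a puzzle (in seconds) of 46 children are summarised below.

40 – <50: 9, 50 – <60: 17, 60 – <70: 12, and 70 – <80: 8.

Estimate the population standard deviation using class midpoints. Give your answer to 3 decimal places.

Midpoints: 45, 55, 65, 75
n = 46, Σfm = 2720, mean = 59.1304
Σfm² = 165350
Σf(m − x̄)² = Σfm² − (Σfm)²/n = 165350 − 2720²/46 = 4515.2174
Population variance = 4515.2174 / 46 = 98.1569
Standard deviation = √98.1569 = 9.9074

9.907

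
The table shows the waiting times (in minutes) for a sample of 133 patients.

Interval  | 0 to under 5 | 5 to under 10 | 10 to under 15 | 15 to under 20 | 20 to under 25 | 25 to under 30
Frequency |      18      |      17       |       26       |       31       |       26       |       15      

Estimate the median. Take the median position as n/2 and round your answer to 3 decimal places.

Cumulative frequencies: 18, 35, 61, 92, 118, 133
n = 133; position = n/2 = 66.5.
This falls in the class 15 to under 20: L = 15, F = 61, f = 31, h = 5.
Median ≈ 15 + ((66.5 − 61) / 31) × 5 = 15.8871

15.887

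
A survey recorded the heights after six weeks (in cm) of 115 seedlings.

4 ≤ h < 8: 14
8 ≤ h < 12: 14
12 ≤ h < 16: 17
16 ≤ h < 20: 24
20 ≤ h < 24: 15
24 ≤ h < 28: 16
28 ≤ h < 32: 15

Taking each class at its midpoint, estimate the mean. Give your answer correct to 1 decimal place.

Midpoints: 6, 10, 14, 18, 22, 26, 30
Σfm = 14×6 + 14×10 + 17×14 + 24×18 + 15×22 + 16×26 + 15×30 = 2090
n = Σf = 115
Mean = 2090 / 115 = 18.1739

18.2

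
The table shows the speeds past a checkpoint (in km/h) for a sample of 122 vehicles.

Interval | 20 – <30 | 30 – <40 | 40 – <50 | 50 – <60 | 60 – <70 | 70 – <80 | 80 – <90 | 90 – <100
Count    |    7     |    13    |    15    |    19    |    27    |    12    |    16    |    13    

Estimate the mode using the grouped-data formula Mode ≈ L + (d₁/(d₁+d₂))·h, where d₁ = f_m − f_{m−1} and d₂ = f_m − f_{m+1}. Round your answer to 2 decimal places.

63.48

Modal class: 60 – <70 (highest frequency 27).
d₁ = 27 − 19 = 8, d₂ = 27 − 12 = 15
Mode ≈ 60 + (8/(8+15)) × 10 = 60 + 3.4783 = 63.4783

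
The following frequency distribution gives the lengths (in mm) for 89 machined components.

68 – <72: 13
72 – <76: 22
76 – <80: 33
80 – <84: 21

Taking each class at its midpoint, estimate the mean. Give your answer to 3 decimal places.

Midpoints: 70, 74, 78, 82
Σfm = 13×70 + 22×74 + 33×78 + 21×82 = 6834
n = Σf = 89
Mean = 6834 / 89 = 76.7865

76.787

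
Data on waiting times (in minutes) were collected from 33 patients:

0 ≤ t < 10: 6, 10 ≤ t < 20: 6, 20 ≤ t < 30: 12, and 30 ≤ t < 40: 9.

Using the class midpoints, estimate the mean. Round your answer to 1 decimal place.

Midpoints: 5, 15, 25, 35
Σfm = 6×5 + 6×15 + 12×25 + 9×35 = 735
n = Σf = 33
Mean = 735 / 33 = 22.2727

22.3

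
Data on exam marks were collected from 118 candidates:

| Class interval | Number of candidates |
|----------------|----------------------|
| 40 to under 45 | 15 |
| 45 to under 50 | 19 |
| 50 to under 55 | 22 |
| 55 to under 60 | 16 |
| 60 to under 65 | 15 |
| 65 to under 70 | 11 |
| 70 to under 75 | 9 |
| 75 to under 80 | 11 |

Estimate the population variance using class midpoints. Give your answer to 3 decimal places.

Midpoints: 42.5, 47.5, 52.5, 57.5, 62.5, 67.5, 72.5, 77.5
n = 118, Σfm = 6800, mean = 57.6271
Σfm² = 405587.5
Σf(m − x̄)² = Σfm² − (Σfm)²/n = 405587.5 − 6800²/118 = 13723.0932
Population variance = 13723.0932 / 118 = 116.2974

116.297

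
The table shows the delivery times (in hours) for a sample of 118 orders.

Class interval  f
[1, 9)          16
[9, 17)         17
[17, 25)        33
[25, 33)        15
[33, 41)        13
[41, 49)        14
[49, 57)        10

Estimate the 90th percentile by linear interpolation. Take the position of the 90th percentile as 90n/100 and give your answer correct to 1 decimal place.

48.0

Cumulative frequencies: 16, 33, 66, 81, 94, 108, 118
n = 118; position = 90n/100 = 106.2.
This falls in the class [41, 49): L = 41, F = 94, f = 14, h = 8.
90th percentile ≈ 41 + ((106.2 − 94) / 14) × 8 = 47.9714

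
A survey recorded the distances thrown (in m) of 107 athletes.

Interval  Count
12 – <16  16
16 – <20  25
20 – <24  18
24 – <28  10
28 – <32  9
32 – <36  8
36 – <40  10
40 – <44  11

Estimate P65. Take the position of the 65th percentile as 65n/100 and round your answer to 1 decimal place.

28.2

Cumulative frequencies: 16, 41, 59, 69, 78, 86, 96, 107
n = 107; position = 65n/100 = 69.55.
This falls in the class 28 – <32: L = 28, F = 69, f = 9, h = 4.
65th percentile ≈ 28 + ((69.55 − 69) / 9) × 4 = 28.2444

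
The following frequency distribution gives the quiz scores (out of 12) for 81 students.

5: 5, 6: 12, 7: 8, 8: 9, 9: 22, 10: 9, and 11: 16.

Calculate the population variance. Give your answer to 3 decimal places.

3.485

Values: 5, 6, 7, 8, 9, 10, 11
n = 81, Σfx = 689, mean = 8.5062
Σfx² = 6143
Σf(x − x̄)² = Σfx² − (Σfx)²/n = 6143 − 689²/81 = 282.2469
Population variance = 282.2469 / 81 = 3.4845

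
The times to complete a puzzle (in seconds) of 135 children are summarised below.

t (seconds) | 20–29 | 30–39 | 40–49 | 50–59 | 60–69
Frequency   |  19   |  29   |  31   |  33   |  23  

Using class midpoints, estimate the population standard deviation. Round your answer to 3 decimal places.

Midpoints: 24.5, 34.5, 44.5, 54.5, 64.5
n = 135, Σfm = 6127.5, mean = 45.3889
Σfm² = 301013.75
Σf(m − x̄)² = Σfm² − (Σfm)²/n = 301013.75 − 6127.5²/135 = 22893.3333
Population variance = 22893.3333 / 135 = 169.5802
Standard deviation = √169.5802 = 13.0223

13.022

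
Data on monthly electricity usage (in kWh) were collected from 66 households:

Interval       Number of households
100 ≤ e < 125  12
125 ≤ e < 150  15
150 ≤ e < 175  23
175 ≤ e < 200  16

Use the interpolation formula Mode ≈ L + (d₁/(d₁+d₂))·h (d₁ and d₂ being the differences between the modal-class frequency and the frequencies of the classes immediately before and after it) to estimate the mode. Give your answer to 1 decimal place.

163.3

Modal class: 150 ≤ e < 175 (highest frequency 23).
d₁ = 23 − 15 = 8, d₂ = 23 − 16 = 7
Mode ≈ 150 + (8/(8+7)) × 25 = 150 + 13.3333 = 163.3333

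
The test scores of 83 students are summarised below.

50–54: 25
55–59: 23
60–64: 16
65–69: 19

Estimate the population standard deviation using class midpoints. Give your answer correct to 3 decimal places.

Midpoints: 52, 57, 62, 67
n = 83, Σfm = 4876, mean = 58.7470
Σfm² = 289122
Σf(m − x̄)² = Σfm² − (Σfm)²/n = 289122 − 4876²/83 = 2671.6867
Population variance = 2671.6867 / 83 = 32.1890
Standard deviation = √32.1890 = 5.6735

5.674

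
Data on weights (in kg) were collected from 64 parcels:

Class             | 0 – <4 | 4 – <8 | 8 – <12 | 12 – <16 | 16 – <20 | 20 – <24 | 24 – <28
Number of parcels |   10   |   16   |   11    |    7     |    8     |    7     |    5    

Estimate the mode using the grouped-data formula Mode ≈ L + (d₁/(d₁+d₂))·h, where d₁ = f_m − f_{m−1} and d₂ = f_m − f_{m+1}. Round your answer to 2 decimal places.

Modal class: 4 – <8 (highest frequency 16).
d₁ = 16 − 10 = 6, d₂ = 16 − 11 = 5
Mode ≈ 4 + (6/(6+5)) × 4 = 4 + 2.1818 = 6.1818

6.18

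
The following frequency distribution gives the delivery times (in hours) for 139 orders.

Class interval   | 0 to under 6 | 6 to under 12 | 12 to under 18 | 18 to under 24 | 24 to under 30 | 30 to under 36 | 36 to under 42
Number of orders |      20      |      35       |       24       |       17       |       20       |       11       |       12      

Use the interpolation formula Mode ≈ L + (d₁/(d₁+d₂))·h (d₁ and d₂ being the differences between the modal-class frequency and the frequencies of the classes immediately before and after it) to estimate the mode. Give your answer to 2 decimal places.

9.46

Modal class: 6 to under 12 (highest frequency 35).
d₁ = 35 − 20 = 15, d₂ = 35 − 24 = 11
Mode ≈ 6 + (15/(15+11)) × 6 = 6 + 3.4615 = 9.4615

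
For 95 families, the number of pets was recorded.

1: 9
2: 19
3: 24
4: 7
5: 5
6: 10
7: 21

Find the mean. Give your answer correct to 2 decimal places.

Values: 1, 2, 3, 4, 5, 6, 7
Σfx = 9×1 + 19×2 + 24×3 + 7×4 + 5×5 + 10×6 + 21×7 = 379
n = Σf = 95
Mean = 379 / 95 = 3.9895

3.99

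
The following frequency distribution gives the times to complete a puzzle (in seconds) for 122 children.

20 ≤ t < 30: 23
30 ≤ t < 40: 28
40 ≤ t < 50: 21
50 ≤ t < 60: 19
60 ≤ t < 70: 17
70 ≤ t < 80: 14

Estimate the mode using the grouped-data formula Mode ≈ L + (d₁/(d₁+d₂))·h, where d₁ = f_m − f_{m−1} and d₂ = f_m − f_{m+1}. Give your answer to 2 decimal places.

Modal class: 30 ≤ t < 40 (highest frequency 28).
d₁ = 28 − 23 = 5, d₂ = 28 − 21 = 7
Mode ≈ 30 + (5/(5+7)) × 10 = 30 + 4.1667 = 34.1667

34.17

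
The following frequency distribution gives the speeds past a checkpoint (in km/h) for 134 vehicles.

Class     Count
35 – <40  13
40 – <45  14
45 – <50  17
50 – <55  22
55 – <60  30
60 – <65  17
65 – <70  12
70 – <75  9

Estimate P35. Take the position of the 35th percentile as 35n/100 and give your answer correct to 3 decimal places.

50.659

Cumulative frequencies: 13, 27, 44, 66, 96, 113, 125, 134
n = 134; position = 35n/100 = 46.9.
This falls in the class 50 – <55: L = 50, F = 44, f = 22, h = 5.
35th percentile ≈ 50 + ((46.9 − 44) / 22) × 5 = 50.6591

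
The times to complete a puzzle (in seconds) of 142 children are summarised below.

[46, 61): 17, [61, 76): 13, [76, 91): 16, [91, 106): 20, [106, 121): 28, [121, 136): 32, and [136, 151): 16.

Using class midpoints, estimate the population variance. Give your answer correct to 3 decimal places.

800.879

Midpoints: 53.5, 68.5, 83.5, 98.5, 113.5, 128.5, 143.5
n = 142, Σfm = 14692, mean = 103.4648
Σfm² = 1633829.5
Σf(m − x̄)² = Σfm² − (Σfm)²/n = 1633829.5 − 14692²/142 = 113724.8239
Population variance = 113724.8239 / 142 = 800.8790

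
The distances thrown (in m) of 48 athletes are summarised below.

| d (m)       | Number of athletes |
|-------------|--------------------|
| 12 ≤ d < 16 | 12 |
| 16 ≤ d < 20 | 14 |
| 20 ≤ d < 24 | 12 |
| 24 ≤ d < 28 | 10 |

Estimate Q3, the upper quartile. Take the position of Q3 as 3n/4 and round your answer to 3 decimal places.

Cumulative frequencies: 12, 26, 38, 48
n = 48; position = 3n/4 = 36.
This falls in the class 20 ≤ d < 24: L = 20, F = 26, f = 12, h = 4.
Upper quartile ≈ 20 + ((36 − 26) / 12) × 4 = 23.3333

23.333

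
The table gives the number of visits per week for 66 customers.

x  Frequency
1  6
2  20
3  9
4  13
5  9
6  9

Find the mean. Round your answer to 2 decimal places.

Values: 1, 2, 3, 4, 5, 6
Σfx = 6×1 + 20×2 + 9×3 + 13×4 + 9×5 + 9×6 = 224
n = Σf = 66
Mean = 224 / 66 = 3.3939

3.39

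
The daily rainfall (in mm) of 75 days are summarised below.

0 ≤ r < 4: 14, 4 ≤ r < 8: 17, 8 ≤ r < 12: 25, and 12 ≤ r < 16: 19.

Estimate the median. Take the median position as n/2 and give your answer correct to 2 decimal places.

9.04

Cumulative frequencies: 14, 31, 56, 75
n = 75; position = n/2 = 37.5.
This falls in the class 8 ≤ r < 12: L = 8, F = 31, f = 25, h = 4.
Median ≈ 8 + ((37.5 − 31) / 25) × 4 = 9.0400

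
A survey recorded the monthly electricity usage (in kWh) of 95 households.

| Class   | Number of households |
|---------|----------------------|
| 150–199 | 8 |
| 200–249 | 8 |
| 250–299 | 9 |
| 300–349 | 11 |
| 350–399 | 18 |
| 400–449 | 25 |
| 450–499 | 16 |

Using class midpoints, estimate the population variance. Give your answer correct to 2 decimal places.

Midpoints: 174.5, 224.5, 274.5, 324.5, 374.5, 424.5, 474.5
n = 95, Σfm = 34177.5, mean = 359.7632
Σfm² = 13115173.75
Σf(m − x̄)² = Σfm² − (Σfm)²/n = 13115173.75 − 34177.5²/95 = 819368.4211
Population variance = 819368.4211 / 95 = 8624.9307

8624.93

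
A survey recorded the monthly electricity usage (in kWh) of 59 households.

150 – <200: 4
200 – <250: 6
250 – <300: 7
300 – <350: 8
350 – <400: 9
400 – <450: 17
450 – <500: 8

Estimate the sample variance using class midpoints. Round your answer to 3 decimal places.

Midpoints: 175, 225, 275, 325, 375, 425, 475
n = 59, Σfm = 20975, mean = 355.5085
Σfm² = 7941875
Σf(m − x̄)² = Σfm² − (Σfm)²/n = 7941875 − 20975²/59 = 485084.7458
Sample variance = 485084.7458 / 58 = 8363.5301

8363.530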